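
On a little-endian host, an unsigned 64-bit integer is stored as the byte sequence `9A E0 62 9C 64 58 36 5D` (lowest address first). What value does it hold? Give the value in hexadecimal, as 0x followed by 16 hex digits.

Little-endian: lowest address holds the least-significant byte.
Reassemble most-significant byte first: 5D 36 58 64 9C 62 E0 9A → 0x5D3658649C62E09A.

0x5D3658649C62E09A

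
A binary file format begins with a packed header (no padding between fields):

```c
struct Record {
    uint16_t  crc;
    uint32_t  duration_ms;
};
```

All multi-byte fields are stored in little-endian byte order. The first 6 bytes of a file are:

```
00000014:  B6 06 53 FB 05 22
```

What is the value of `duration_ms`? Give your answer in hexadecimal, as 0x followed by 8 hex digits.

`duration_ms` follows `crc` (2 bytes), so it starts at byte offset 2 and occupies 4 bytes.
Bytes at offsets 2..5: 53 FB 05 22.
Little-endian stores the least-significant byte at the lowest address.
Reassemble most-significant byte first: 22 05 FB 53 → 0x2205FB53.

0x2205FB53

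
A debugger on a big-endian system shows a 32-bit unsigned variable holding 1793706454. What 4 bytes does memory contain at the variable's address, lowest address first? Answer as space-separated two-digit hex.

6A E9 C9 D6

1793706454 in hexadecimal, padded to 32 bits, is 0x6AE9C9D6.
Split into bytes (most-significant first): 6A E9 C9 D6.
In big-endian order the high byte comes first in memory.
So the memory order matches the most-significant-first order: 6A E9 C9 D6.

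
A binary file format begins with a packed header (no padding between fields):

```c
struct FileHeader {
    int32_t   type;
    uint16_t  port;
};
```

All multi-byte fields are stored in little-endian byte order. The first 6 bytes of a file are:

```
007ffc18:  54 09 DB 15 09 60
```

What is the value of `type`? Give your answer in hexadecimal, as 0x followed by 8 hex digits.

`type` is the first field, at byte offset 0, occupying 4 bytes.
Bytes at offsets 0..3: 54 09 DB 15.
Little-endian stores the least-significant byte at the lowest address.
Reassemble most-significant byte first: 15 DB 09 54 → 0x15DB0954.

0x15DB0954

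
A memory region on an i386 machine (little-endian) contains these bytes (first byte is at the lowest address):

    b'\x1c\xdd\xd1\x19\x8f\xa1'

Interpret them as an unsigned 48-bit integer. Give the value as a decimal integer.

Little-endian stores the least-significant byte at the lowest address.
Reassemble most-significant byte first: A1 8F 19 D1 DD 1C → 0xA18F19D1DD1C.
0xA18F19D1DD1C = 177635985579292.

177635985579292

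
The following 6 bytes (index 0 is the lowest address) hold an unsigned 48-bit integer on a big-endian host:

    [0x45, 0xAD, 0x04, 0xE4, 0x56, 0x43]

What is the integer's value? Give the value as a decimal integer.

In big-endian order the high byte comes first in memory.
The bytes are already most-significant first: 0x45AD04E45643.
0x45AD04E45643 = 76609413731907.

76609413731907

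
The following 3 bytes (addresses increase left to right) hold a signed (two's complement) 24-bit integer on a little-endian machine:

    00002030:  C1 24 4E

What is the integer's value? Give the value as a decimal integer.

5121217

Little-endian stores the least-significant byte at the lowest address.
Reassemble most-significant byte first: 4E 24 C1 → 0x4E24C1.
0x4E24C1 = 5121217.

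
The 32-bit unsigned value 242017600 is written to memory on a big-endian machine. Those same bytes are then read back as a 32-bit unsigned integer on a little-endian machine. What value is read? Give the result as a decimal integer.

242017600 in 32-bit hexadecimal is 0x0E6CE540.
Stored big-endian, the bytes at ascending addresses are 0E 6C E5 40.
Read back as little-endian, the first byte is least significant, giving 0x40E56C0E.
0x40E56C0E = 1088777230.

1088777230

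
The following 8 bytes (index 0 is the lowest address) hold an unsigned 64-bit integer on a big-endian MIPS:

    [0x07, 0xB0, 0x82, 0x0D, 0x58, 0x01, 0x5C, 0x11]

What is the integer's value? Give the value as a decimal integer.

In big-endian order the high byte comes first in memory.
The bytes are already most-significant first: 0x07B0820D58015C11.
0x07B0820D58015C11 = 554085747989240849.

554085747989240849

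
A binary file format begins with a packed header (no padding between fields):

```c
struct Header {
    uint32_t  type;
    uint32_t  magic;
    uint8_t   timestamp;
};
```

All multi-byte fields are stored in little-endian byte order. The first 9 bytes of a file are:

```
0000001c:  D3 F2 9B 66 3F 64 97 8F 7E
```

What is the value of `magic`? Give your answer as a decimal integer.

2409063487

`magic` follows `type` (4 bytes), so it starts at byte offset 4 and occupies 4 bytes.
Bytes at offsets 4..7: 3F 64 97 8F.
Little-endian: lowest address holds the least-significant byte.
Reassemble most-significant byte first: 8F 97 64 3F → 0x8F97643F.
0x8F97643F = 2409063487.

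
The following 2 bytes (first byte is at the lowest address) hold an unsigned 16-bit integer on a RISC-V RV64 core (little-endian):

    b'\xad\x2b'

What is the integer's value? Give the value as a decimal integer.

11181

In little-endian order the low byte comes first in memory.
Reassemble most-significant byte first: 2B AD → 0x2BAD.
0x2BAD = 11181.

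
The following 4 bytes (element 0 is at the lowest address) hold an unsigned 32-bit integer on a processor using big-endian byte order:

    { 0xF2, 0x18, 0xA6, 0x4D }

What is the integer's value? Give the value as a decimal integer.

4061701709

Big-endian stores the most-significant byte at the lowest address.
The bytes are already most-significant first: 0xF218A64D.
0xF218A64D = 4061701709.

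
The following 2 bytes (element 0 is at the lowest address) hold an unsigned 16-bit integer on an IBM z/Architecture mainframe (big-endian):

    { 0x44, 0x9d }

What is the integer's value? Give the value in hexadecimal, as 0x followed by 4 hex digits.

0x449D

Big-endian: lowest address holds the most-significant byte.
The bytes are already most-significant first: 0x449D.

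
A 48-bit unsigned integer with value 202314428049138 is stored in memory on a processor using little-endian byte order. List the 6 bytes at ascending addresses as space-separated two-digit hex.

F2 E6 9D FF 00 B8

202314428049138 in hexadecimal, padded to 48 bits, is 0xB800FF9DE6F2.
Split into bytes (most-significant first): B8 00 FF 9D E6 F2.
Little-endian stores the least-significant byte at the lowest address.
So at ascending addresses the bytes are F2 E6 9D FF 00 B8.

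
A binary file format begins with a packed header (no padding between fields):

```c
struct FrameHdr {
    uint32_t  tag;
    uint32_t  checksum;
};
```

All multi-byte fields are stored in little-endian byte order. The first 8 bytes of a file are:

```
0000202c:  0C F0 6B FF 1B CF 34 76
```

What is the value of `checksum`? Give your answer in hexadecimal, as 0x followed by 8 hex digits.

0x7634CF1B

`checksum` follows `tag` (4 bytes), so it starts at byte offset 4 and occupies 4 bytes.
Bytes at offsets 4..7: 1B CF 34 76.
Little-endian stores the least-significant byte at the lowest address.
Reassemble most-significant byte first: 76 34 CF 1B → 0x7634CF1B.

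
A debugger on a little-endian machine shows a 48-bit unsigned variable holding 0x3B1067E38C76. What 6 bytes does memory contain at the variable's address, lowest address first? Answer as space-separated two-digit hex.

76 8C E3 67 10 3B

Split into bytes (most-significant first): 3B 10 67 E3 8C 76.
Little-endian: lowest address holds the least-significant byte.
So at ascending addresses the bytes are 76 8C E3 67 10 3B.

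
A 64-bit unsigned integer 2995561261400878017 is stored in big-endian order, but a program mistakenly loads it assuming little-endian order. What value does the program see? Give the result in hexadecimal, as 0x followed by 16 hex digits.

0xC16BB898185F9229

2995561261400878017 in 64-bit hexadecimal is 0x29925F1898B86BC1.
Stored big-endian, the bytes at ascending addresses are 29 92 5F 18 98 B8 6B C1.
Read back as little-endian, the first byte is least significant, giving 0xC16BB898185F9229.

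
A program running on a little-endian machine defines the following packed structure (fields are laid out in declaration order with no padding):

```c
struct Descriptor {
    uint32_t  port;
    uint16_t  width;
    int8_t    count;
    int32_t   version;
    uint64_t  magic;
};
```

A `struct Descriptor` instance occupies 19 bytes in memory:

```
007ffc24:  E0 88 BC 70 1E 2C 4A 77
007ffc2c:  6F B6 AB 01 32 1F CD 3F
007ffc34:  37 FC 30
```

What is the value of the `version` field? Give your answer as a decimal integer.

`version` follows `port` (4 B), `width` (2 B), `count` (1 B), so it starts at offset 4 + 2 + 1 = 7 and occupies 4 bytes.
Bytes at offsets 7..10: 77 6F B6 AB.
Little-endian: lowest address holds the least-significant byte.
Reassemble most-significant byte first: AB B6 6F 77 → 0xABB66F77.
Top bit is set, so as a signed 32-bit value this is 0xABB66F77 − 2^32 = -1414107273.

-1414107273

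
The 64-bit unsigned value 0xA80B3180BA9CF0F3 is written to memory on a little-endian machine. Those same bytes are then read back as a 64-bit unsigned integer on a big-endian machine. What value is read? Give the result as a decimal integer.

17577721670455593896

Stored little-endian, the bytes at ascending addresses are F3 F0 9C BA 80 31 0B A8.
Read back as big-endian, the last byte is least significant, giving 0xF3F09CBA80310BA8.
0xF3F09CBA80310BA8 = 17577721670455593896.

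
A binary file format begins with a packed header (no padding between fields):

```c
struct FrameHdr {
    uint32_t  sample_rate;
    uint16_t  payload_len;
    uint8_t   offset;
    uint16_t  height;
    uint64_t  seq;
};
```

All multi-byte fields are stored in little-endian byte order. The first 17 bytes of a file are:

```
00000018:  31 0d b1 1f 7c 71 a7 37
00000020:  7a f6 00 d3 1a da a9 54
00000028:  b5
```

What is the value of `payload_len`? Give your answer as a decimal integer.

29052

`payload_len` follows `sample_rate` (4 bytes), so it starts at byte offset 4 and occupies 2 bytes.
Bytes at offsets 4..5: 7C 71.
In little-endian order the low byte comes first in memory.
Reassemble most-significant byte first: 71 7C → 0x717C.
0x717C = 29052.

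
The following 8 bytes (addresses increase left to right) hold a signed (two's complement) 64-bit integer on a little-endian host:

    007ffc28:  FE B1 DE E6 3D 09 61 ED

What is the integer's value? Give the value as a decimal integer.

-1341781052508687874

Little-endian stores the least-significant byte at the lowest address.
Reassemble most-significant byte first: ED 61 09 3D E6 DE B1 FE → 0xED61093DE6DEB1FE.
Top bit is set, so as a signed 64-bit value this is 0xED61093DE6DEB1FE − 2^64 = -1341781052508687874.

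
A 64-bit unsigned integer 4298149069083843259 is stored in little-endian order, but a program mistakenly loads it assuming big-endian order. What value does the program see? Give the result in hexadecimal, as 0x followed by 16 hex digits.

0xBB1A6B46CE17A63B

4298149069083843259 in 64-bit hexadecimal is 0x3BA617CE466B1ABB.
Stored little-endian, the bytes at ascending addresses are BB 1A 6B 46 CE 17 A6 3B.
Read back as big-endian, the last byte is least significant, giving 0xBB1A6B46CE17A63B.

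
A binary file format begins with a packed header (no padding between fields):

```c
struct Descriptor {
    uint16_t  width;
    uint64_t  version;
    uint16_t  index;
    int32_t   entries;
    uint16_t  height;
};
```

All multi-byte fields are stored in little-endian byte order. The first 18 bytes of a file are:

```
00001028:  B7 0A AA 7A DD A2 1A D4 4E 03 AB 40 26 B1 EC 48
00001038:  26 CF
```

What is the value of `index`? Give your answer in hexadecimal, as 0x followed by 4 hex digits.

0x40AB

`index` follows `width` (2 B), `version` (8 B), so it starts at offset 2 + 8 = 10 and occupies 2 bytes.
Bytes at offsets 10..11: AB 40.
Little-endian: lowest address holds the least-significant byte.
Reassemble most-significant byte first: 40 AB → 0x40AB.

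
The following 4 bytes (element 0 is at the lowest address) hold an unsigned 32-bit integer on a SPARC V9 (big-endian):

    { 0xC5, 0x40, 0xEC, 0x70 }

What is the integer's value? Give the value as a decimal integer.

3309366384

Big-endian: lowest address holds the most-significant byte.
The bytes are already most-significant first: 0xC540EC70.
0xC540EC70 = 3309366384.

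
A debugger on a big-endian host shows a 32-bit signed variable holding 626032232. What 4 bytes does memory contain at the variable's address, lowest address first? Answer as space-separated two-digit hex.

626032232 in hexadecimal, padded to 32 bits, is 0x25507E68.
Split into bytes (most-significant first): 25 50 7E 68.
Big-endian stores the most-significant byte at the lowest address.
So the memory order matches the most-significant-first order: 25 50 7E 68.

25 50 7E 68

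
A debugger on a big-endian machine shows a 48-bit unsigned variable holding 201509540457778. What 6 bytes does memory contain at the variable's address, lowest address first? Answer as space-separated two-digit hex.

B7 45 98 93 ED 32

201509540457778 in hexadecimal, padded to 48 bits, is 0xB7459893ED32.
Split into bytes (most-significant first): B7 45 98 93 ED 32.
Big-endian: lowest address holds the most-significant byte.
So the memory order matches the most-significant-first order: B7 45 98 93 ED 32.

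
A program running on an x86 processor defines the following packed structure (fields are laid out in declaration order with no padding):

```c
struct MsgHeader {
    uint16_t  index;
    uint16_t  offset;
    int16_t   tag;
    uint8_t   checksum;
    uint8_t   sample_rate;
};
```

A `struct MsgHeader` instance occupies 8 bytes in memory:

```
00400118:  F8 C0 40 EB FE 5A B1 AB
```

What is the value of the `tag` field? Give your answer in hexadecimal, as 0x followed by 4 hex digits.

0x5AFE

`tag` follows `index` (2 B), `offset` (2 B), so it starts at offset 2 + 2 = 4 and occupies 2 bytes.
Bytes at offsets 4..5: FE 5A.
Little-endian stores the least-significant byte at the lowest address.
Reassemble most-significant byte first: 5A FE → 0x5AFE.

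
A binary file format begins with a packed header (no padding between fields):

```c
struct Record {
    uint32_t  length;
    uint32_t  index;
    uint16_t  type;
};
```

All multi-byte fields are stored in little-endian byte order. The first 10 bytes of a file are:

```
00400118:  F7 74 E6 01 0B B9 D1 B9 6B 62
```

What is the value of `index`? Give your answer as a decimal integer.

3117529355

`index` follows `length` (4 bytes), so it starts at byte offset 4 and occupies 4 bytes.
Bytes at offsets 4..7: 0B B9 D1 B9.
In little-endian order the low byte comes first in memory.
Reassemble most-significant byte first: B9 D1 B9 0B → 0xB9D1B90B.
0xB9D1B90B = 3117529355.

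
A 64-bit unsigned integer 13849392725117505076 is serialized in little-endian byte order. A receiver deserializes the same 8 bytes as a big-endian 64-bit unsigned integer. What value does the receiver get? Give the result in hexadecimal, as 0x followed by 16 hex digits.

0x340E82674EED32C0

13849392725117505076 in 64-bit hexadecimal is 0xC032ED4E67820E34.
Stored little-endian, the bytes at ascending addresses are 34 0E 82 67 4E ED 32 C0.
Read back as big-endian, the last byte is least significant, giving 0x340E82674EED32C0.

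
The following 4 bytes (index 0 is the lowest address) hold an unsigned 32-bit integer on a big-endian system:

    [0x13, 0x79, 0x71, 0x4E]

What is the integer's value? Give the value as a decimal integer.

Big-endian: lowest address holds the most-significant byte.
The bytes are already most-significant first: 0x1379714E.
0x1379714E = 326725966.

326725966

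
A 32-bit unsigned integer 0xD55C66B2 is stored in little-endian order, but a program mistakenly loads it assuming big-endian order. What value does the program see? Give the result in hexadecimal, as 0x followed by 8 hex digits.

Stored little-endian, the bytes at ascending addresses are B2 66 5C D5.
Read back as big-endian, the last byte is least significant, giving 0xB2665CD5.

0xB2665CD5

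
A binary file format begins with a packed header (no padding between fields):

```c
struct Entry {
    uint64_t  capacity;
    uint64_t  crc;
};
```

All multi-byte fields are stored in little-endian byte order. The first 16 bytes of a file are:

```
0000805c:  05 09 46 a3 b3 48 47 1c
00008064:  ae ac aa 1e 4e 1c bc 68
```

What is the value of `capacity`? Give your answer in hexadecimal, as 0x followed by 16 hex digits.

0x1C4748B3A3460905

`capacity` is the first field, at byte offset 0, occupying 8 bytes.
Bytes at offsets 0..7: 05 09 46 A3 B3 48 47 1C.
Little-endian: lowest address holds the least-significant byte.
Reassemble most-significant byte first: 1C 47 48 B3 A3 46 09 05 → 0x1C4748B3A3460905.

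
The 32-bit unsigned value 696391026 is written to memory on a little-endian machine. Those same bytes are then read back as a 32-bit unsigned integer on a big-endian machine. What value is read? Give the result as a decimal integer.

696391026 in 32-bit hexadecimal is 0x29821572.
Stored little-endian, the bytes at ascending addresses are 72 15 82 29.
Read back as big-endian, the last byte is least significant, giving 0x72158229.
0x72158229 = 1914012201.

1914012201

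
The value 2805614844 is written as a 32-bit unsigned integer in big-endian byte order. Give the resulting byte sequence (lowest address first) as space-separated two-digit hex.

A7 3A 48 FC

2805614844 in hexadecimal, padded to 32 bits, is 0xA73A48FC.
Split into bytes (most-significant first): A7 3A 48 FC.
Big-endian stores the most-significant byte at the lowest address.
So the memory order matches the most-significant-first order: A7 3A 48 FC.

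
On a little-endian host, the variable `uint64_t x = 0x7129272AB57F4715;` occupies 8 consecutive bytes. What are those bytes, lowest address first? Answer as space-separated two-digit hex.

15 47 7F B5 2A 27 29 71

Split into bytes (most-significant first): 71 29 27 2A B5 7F 47 15.
Little-endian: lowest address holds the least-significant byte.
So at ascending addresses the bytes are 15 47 7F B5 2A 27 29 71.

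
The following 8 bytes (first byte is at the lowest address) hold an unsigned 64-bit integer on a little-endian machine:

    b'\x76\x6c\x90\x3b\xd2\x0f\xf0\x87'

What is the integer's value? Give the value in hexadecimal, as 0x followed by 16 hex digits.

0x87F00FD23B906C76

Little-endian: lowest address holds the least-significant byte.
Reassemble most-significant byte first: 87 F0 0F D2 3B 90 6C 76 → 0x87F00FD23B906C76.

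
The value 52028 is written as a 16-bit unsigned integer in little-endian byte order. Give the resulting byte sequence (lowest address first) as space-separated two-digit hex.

3C CB

52028 in hexadecimal, padded to 16 bits, is 0xCB3C.
Split into bytes (most-significant first): CB 3C.
Little-endian stores the least-significant byte at the lowest address.
So at ascending addresses the bytes are 3C CB.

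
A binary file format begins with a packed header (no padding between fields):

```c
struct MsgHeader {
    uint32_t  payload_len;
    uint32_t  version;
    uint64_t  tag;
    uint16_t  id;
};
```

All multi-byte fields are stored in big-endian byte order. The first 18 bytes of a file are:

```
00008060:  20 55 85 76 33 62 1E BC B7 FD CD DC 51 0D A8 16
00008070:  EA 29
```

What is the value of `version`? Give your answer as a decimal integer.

`version` follows `payload_len` (4 bytes), so it starts at byte offset 4 and occupies 4 bytes.
Bytes at offsets 4..7: 33 62 1E BC.
Big-endian stores the most-significant byte at the lowest address.
The bytes are already most-significant first: 0x33621EBC.
0x33621EBC = 862068412.

862068412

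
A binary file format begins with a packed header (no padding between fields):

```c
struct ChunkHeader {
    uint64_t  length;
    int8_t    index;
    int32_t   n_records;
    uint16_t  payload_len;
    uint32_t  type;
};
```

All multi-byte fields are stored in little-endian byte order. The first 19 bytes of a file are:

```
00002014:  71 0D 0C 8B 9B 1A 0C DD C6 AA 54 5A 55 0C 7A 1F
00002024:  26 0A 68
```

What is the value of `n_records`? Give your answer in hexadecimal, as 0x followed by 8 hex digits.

0x555A54AA

`n_records` follows `length` (8 B), `index` (1 B), so it starts at offset 8 + 1 = 9 and occupies 4 bytes.
Bytes at offsets 9..12: AA 54 5A 55.
In little-endian order the low byte comes first in memory.
Reassemble most-significant byte first: 55 5A 54 AA → 0x555A54AA.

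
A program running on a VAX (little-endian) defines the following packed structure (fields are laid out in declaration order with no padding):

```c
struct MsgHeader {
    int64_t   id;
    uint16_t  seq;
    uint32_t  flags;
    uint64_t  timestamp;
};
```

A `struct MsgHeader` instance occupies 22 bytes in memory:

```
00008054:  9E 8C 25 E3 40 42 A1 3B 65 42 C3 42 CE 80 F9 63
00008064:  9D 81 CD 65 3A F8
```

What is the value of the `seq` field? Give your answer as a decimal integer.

16997

`seq` follows `id` (8 bytes), so it starts at byte offset 8 and occupies 2 bytes.
Bytes at offsets 8..9: 65 42.
Little-endian: lowest address holds the least-significant byte.
Reassemble most-significant byte first: 42 65 → 0x4265.
0x4265 = 16997.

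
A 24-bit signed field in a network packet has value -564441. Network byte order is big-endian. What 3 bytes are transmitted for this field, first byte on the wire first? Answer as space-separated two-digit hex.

F7 63 27

Two's complement of -564441 in 24 bits: 564441 = 0x089CD9; invert → 0xF76326; add 1 → 0xF76327.
Split into bytes (most-significant first): F7 63 27.
Big-endian stores the most-significant byte at the lowest address.
So the memory order matches the most-significant-first order: F7 63 27.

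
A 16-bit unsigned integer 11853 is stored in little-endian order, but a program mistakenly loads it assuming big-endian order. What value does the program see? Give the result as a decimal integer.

19758

11853 in 16-bit hexadecimal is 0x2E4D.
Stored little-endian, the bytes at ascending addresses are 4D 2E.
Read back as big-endian, the last byte is least significant, giving 0x4D2E.
0x4D2E = 19758.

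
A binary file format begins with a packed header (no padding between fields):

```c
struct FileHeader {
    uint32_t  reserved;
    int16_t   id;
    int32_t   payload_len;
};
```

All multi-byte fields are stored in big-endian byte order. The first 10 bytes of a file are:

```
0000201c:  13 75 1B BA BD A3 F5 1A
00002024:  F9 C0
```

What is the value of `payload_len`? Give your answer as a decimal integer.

-182781504

`payload_len` follows `reserved` (4 B), `id` (2 B), so it starts at offset 4 + 2 = 6 and occupies 4 bytes.
Bytes at offsets 6..9: F5 1A F9 C0.
Big-endian: lowest address holds the most-significant byte.
The bytes are already most-significant first: 0xF51AF9C0.
Top bit is set, so as a signed 32-bit value this is 0xF51AF9C0 − 2^32 = -182781504.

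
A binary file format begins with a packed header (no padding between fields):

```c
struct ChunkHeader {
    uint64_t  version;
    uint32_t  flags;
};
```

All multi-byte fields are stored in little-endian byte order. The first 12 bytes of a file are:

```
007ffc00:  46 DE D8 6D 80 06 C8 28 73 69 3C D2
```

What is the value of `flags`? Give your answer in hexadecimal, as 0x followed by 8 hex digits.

`flags` follows `version` (8 bytes), so it starts at byte offset 8 and occupies 4 bytes.
Bytes at offsets 8..11: 73 69 3C D2.
Little-endian: lowest address holds the least-significant byte.
Reassemble most-significant byte first: D2 3C 69 73 → 0xD23C6973.

0xD23C6973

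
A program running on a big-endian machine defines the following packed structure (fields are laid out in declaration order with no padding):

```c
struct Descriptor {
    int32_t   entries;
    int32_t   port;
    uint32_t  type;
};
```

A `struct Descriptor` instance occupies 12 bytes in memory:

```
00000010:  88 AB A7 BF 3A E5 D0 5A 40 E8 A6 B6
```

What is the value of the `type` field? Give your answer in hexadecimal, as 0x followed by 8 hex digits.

`type` follows `entries` (4 B), `port` (4 B), so it starts at offset 4 + 4 = 8 and occupies 4 bytes.
Bytes at offsets 8..11: 40 E8 A6 B6.
Big-endian: lowest address holds the most-significant byte.
The bytes are already most-significant first: 0x40E8A6B6.

0x40E8A6B6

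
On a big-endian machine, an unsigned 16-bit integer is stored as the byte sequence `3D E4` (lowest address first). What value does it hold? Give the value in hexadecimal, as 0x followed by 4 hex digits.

0x3DE4

In big-endian order the high byte comes first in memory.
The bytes are already most-significant first: 0x3DE4.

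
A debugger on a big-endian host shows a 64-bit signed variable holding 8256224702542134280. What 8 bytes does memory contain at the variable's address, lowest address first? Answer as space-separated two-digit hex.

72 94 00 9F A4 D4 3C 08

8256224702542134280 in hexadecimal, padded to 64 bits, is 0x7294009FA4D43C08.
Split into bytes (most-significant first): 72 94 00 9F A4 D4 3C 08.
Big-endian stores the most-significant byte at the lowest address.
So the memory order matches the most-significant-first order: 72 94 00 9F A4 D4 3C 08.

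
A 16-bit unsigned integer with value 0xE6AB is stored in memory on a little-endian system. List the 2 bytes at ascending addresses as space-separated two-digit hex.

AB E6

Split into bytes (most-significant first): E6 AB.
Little-endian stores the least-significant byte at the lowest address.
So at ascending addresses the bytes are AB E6.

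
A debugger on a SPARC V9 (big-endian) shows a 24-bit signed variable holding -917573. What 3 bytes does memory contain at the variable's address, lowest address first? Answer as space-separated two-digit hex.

F1 FF BB

Two's complement of -917573 in 24 bits: 917573 = 0x0E0045; invert → 0xF1FFBA; add 1 → 0xF1FFBB.
Split into bytes (most-significant first): F1 FF BB.
Big-endian: lowest address holds the most-significant byte.
So the memory order matches the most-significant-first order: F1 FF BB.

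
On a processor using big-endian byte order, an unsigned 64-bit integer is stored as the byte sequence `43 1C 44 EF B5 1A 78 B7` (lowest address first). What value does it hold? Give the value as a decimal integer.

4835815896215353527

Big-endian: lowest address holds the most-significant byte.
The bytes are already most-significant first: 0x431C44EFB51A78B7.
0x431C44EFB51A78B7 = 4835815896215353527.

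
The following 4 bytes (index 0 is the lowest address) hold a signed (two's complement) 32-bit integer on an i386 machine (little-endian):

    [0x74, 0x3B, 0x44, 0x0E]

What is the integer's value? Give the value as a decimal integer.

239352692

In little-endian order the low byte comes first in memory.
Reassemble most-significant byte first: 0E 44 3B 74 → 0x0E443B74.
0x0E443B74 = 239352692.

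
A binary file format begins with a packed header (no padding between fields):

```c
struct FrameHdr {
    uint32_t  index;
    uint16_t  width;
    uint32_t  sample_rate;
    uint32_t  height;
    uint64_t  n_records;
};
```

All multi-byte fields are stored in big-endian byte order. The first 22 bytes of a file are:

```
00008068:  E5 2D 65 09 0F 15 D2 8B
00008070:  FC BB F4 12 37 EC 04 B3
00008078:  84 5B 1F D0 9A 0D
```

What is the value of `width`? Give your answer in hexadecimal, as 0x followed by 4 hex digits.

0x0F15

`width` follows `index` (4 bytes), so it starts at byte offset 4 and occupies 2 bytes.
Bytes at offsets 4..5: 0F 15.
Big-endian: lowest address holds the most-significant byte.
The bytes are already most-significant first: 0x0F15.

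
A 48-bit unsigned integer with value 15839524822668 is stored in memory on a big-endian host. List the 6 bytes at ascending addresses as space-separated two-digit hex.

0E 67 ED 40 1E 8C

15839524822668 in hexadecimal, padded to 48 bits, is 0x0E67ED401E8C.
Split into bytes (most-significant first): 0E 67 ED 40 1E 8C.
Big-endian stores the most-significant byte at the lowest address.
So the memory order matches the most-significant-first order: 0E 67 ED 40 1E 8C.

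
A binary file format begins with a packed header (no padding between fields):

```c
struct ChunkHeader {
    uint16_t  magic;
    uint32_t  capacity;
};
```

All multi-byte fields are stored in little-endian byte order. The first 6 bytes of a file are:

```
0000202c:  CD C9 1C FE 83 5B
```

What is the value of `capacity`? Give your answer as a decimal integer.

1535376924

`capacity` follows `magic` (2 bytes), so it starts at byte offset 2 and occupies 4 bytes.
Bytes at offsets 2..5: 1C FE 83 5B.
Little-endian stores the least-significant byte at the lowest address.
Reassemble most-significant byte first: 5B 83 FE 1C → 0x5B83FE1C.
0x5B83FE1C = 1535376924.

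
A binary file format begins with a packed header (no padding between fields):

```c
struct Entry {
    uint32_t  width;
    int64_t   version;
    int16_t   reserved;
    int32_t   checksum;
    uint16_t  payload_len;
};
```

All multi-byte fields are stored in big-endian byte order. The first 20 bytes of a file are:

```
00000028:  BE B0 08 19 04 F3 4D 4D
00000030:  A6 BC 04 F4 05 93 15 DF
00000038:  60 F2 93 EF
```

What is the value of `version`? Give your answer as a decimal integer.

356713791397561588

`version` follows `width` (4 bytes), so it starts at byte offset 4 and occupies 8 bytes.
Bytes at offsets 4..11: 04 F3 4D 4D A6 BC 04 F4.
Big-endian: lowest address holds the most-significant byte.
The bytes are already most-significant first: 0x04F34D4DA6BC04F4.
0x04F34D4DA6BC04F4 = 356713791397561588.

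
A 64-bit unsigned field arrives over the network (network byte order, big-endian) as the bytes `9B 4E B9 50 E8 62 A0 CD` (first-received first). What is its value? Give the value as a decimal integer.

11191085881209561293

In big-endian order the high byte comes first in memory.
The bytes are already most-significant first: 0x9B4EB950E862A0CD.
0x9B4EB950E862A0CD = 11191085881209561293.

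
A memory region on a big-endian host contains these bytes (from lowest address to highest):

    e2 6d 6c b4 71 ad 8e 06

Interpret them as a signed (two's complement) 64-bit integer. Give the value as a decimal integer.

-2130927526419263994

In big-endian order the high byte comes first in memory.
The bytes are already most-significant first: 0xE26D6CB471AD8E06.
Top bit is set, so as a signed 64-bit value this is 0xE26D6CB471AD8E06 − 2^64 = -2130927526419263994.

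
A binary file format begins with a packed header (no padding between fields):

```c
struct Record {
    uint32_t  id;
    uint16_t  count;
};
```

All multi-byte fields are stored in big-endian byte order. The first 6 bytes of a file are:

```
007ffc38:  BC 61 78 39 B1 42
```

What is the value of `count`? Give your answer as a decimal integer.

`count` follows `id` (4 bytes), so it starts at byte offset 4 and occupies 2 bytes.
Bytes at offsets 4..5: B1 42.
Big-endian: lowest address holds the most-significant byte.
The bytes are already most-significant first: 0xB142.
0xB142 = 45378.

45378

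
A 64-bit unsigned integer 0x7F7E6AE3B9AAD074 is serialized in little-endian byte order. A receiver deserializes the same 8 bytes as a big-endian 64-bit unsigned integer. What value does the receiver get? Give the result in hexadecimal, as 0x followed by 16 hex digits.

0x74D0AAB9E36A7E7F

Stored little-endian, the bytes at ascending addresses are 74 D0 AA B9 E3 6A 7E 7F.
Read back as big-endian, the last byte is least significant, giving 0x74D0AAB9E36A7E7F.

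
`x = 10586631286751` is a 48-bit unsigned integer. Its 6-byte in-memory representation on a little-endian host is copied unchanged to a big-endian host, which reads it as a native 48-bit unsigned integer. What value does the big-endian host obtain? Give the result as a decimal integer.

10586631286751 in 48-bit hexadecimal is 0x09A0E465AFDF.
Stored little-endian, the bytes at ascending addresses are DF AF 65 E4 A0 09.
Read back as big-endian, the last byte is least significant, giving 0xDFAF65E4A009.
0xDFAF65E4A009 = 245944421752841.

245944421752841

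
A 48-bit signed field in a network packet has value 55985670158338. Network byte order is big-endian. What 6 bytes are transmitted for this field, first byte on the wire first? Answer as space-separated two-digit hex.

55985670158338 in hexadecimal, padded to 48 bits, is 0x32EB2DFB7802.
Split into bytes (most-significant first): 32 EB 2D FB 78 02.
Big-endian stores the most-significant byte at the lowest address.
So the memory order matches the most-significant-first order: 32 EB 2D FB 78 02.

32 EB 2D FB 78 02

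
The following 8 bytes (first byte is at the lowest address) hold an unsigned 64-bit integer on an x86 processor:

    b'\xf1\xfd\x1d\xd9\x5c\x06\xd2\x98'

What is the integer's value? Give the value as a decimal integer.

11011871034723663345

Little-endian stores the least-significant byte at the lowest address.
Reassemble most-significant byte first: 98 D2 06 5C D9 1D FD F1 → 0x98D2065CD91DFDF1.
0x98D2065CD91DFDF1 = 11011871034723663345.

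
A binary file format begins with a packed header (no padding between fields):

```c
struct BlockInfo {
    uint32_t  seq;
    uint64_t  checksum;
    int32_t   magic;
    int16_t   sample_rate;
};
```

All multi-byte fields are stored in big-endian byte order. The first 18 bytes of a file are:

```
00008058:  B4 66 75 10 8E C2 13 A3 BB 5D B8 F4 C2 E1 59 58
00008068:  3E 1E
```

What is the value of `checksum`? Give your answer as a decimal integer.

10286806092811712756

`checksum` follows `seq` (4 bytes), so it starts at byte offset 4 and occupies 8 bytes.
Bytes at offsets 4..11: 8E C2 13 A3 BB 5D B8 F4.
In big-endian order the high byte comes first in memory.
The bytes are already most-significant first: 0x8EC213A3BB5DB8F4.
0x8EC213A3BB5DB8F4 = 10286806092811712756.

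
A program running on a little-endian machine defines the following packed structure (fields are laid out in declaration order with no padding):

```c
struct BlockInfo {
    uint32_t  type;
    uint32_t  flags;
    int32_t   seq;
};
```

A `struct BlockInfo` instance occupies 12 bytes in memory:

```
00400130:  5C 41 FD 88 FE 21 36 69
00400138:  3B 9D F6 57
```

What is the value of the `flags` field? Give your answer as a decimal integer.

`flags` follows `type` (4 bytes), so it starts at byte offset 4 and occupies 4 bytes.
Bytes at offsets 4..7: FE 21 36 69.
In little-endian order the low byte comes first in memory.
Reassemble most-significant byte first: 69 36 21 FE → 0x693621FE.
0x693621FE = 1765155326.

1765155326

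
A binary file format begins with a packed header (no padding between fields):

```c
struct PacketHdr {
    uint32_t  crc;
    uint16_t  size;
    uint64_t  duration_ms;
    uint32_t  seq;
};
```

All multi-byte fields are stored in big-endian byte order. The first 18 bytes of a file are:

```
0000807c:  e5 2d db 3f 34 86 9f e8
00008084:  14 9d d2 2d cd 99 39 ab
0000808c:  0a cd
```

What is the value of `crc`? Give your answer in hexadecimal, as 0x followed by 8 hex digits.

0xE52DDB3F

`crc` is the first field, at byte offset 0, occupying 4 bytes.
Bytes at offsets 0..3: E5 2D DB 3F.
In big-endian order the high byte comes first in memory.
The bytes are already most-significant first: 0xE52DDB3F.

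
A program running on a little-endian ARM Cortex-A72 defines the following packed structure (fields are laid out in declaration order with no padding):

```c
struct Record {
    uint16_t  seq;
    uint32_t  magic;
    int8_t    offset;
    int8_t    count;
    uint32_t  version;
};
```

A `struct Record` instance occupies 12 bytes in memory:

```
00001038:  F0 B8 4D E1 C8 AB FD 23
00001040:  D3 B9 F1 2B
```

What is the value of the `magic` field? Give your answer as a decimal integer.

`magic` follows `seq` (2 bytes), so it starts at byte offset 2 and occupies 4 bytes.
Bytes at offsets 2..5: 4D E1 C8 AB.
Little-endian: lowest address holds the least-significant byte.
Reassemble most-significant byte first: AB C8 E1 4D → 0xABC8E14D.
0xABC8E14D = 2882068813.

2882068813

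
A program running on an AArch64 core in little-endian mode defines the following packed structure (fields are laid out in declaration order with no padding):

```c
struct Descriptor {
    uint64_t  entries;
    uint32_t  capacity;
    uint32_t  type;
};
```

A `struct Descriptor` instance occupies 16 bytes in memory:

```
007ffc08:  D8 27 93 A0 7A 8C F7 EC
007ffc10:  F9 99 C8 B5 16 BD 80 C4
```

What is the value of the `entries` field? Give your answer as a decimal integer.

17075270970506422232

`entries` is the first field, at byte offset 0, occupying 8 bytes.
Bytes at offsets 0..7: D8 27 93 A0 7A 8C F7 EC.
Little-endian: lowest address holds the least-significant byte.
Reassemble most-significant byte first: EC F7 8C 7A A0 93 27 D8 → 0xECF78C7AA09327D8.
0xECF78C7AA09327D8 = 17075270970506422232.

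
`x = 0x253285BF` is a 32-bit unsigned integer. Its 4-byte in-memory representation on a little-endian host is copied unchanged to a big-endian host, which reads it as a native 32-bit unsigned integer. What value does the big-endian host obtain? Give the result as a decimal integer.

3213177381

Stored little-endian, the bytes at ascending addresses are BF 85 32 25.
Read back as big-endian, the last byte is least significant, giving 0xBF853225.
0xBF853225 = 3213177381.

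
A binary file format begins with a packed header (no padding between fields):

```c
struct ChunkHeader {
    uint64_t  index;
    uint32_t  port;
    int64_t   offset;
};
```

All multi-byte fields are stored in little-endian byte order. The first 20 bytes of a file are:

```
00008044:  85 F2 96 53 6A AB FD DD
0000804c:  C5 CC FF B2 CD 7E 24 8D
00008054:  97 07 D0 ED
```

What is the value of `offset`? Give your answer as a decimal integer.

`offset` follows `index` (8 B), `port` (4 B), so it starts at offset 8 + 4 = 12 and occupies 8 bytes.
Bytes at offsets 12..19: CD 7E 24 8D 97 07 D0 ED.
Little-endian stores the least-significant byte at the lowest address.
Reassemble most-significant byte first: ED D0 07 97 8D 24 7E CD → 0xEDD007978D247ECD.
Top bit is set, so as a signed 64-bit value this is 0xEDD007978D247ECD − 2^64 = -1310539144075378995.

-1310539144075378995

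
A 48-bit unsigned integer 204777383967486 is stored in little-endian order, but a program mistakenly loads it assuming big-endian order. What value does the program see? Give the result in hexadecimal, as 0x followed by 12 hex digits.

0xFEBA3A733EBA

204777383967486 in 48-bit hexadecimal is 0xBA3E733ABAFE.
Stored little-endian, the bytes at ascending addresses are FE BA 3A 73 3E BA.
Read back as big-endian, the last byte is least significant, giving 0xFEBA3A733EBA.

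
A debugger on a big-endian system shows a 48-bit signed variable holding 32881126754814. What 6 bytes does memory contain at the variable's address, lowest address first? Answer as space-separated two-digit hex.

1D E7 BB E1 49 FE

32881126754814 in hexadecimal, padded to 48 bits, is 0x1DE7BBE149FE.
Split into bytes (most-significant first): 1D E7 BB E1 49 FE.
Big-endian stores the most-significant byte at the lowest address.
So the memory order matches the most-significant-first order: 1D E7 BB E1 49 FE.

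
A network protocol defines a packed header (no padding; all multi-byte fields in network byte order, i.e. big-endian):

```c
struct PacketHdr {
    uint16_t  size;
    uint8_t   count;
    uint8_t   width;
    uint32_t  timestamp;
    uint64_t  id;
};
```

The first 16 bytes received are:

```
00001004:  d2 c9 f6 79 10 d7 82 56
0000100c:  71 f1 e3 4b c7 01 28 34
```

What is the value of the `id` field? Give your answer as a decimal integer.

`id` follows `size` (2 B), `count` (1 B), `width` (1 B), `timestamp` (4 B), so it starts at offset 2 + 1 + 1 + 4 = 8 and occupies 8 bytes.
Bytes at offsets 8..15: 71 F1 E3 4B C7 01 28 34.
Big-endian stores the most-significant byte at the lowest address.
The bytes are already most-significant first: 0x71F1E34BC7012834.
0x71F1E34BC7012834 = 8210593510273919028.

8210593510273919028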